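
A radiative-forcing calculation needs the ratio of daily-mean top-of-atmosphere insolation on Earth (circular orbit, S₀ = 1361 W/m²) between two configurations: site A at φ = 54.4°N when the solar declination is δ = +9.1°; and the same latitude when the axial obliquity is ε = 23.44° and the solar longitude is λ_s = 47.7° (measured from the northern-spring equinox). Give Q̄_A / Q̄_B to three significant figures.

Q̄_A / Q̄_B ≈ 0.804

— Configuration A (φ=+54.4°):
cos H₀ = −tan(+54.4°) tan(+9.100°) = -0.2237, H₀ = 1.7964 rad.
Bracket: H₀ sin φ sin δ + cos φ cos δ sin H₀ = 1.7964×0.81310×0.15816 + 0.58212×0.98741×0.97465 = 0.231017 + 0.560220 = 0.791237.
Q̄ = (S₀/π) × [bracket] = (1361/π) × 0.791237 = 342.78 W/m².
— Configuration B (φ=+54.4°):
Solar declination: sin δ = sin ε · sin λ_s = sin 23.44° × sin 47.7° = 0.29422, so δ = +17.111°.
cos H₀ = −tan(+54.4°) tan(+17.111°) = -0.4300, H₀ = 2.0153 rad.
Bracket: H₀ sin φ sin δ + cos φ cos δ sin H₀ = 2.0153×0.81310×0.29422 + 0.58212×0.95574×0.90283 = 0.482121 + 0.502294 = 0.984415.
Q̄ = (S₀/π) × [bracket] = (1361/π) × 0.984415 = 426.47 W/m².
Ratio Q̄_A / Q̄_B = 342.78 / 426.47 = 0.8038.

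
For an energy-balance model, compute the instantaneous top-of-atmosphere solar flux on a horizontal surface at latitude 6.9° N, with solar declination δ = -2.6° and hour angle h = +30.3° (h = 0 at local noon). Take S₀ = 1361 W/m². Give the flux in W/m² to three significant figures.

1.16e+03 W/m²

cos θ_z = sin φ sin δ + cos φ cos δ cos h = -0.005450 + 0.856260 = 0.850810.
Flux = S₀ · cos θ_z = 1361 × 0.850810 = 1158 W/m².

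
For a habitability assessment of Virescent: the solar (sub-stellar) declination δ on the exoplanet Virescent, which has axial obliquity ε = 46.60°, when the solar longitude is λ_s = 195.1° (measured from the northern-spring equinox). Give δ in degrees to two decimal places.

sin δ = sin ε · sin λ_s = sin 46.60° × sin 195.1° = -0.189276.
δ = arcsin(-0.189276) = -10.91°.

δ = -10.91°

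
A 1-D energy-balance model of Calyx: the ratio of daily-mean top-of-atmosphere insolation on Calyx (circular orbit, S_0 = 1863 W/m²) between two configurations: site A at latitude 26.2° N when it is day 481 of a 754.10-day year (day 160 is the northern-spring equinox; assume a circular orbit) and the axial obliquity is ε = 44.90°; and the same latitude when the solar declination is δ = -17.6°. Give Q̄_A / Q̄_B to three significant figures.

— Configuration A (ϕ=+26.2°):
Solar longitude: L_s = 360° × (481 − 160)/754.10 = 153.242°.
sin δ = sin 44.90° × sin 153.242° = 0.31780, so δ = +18.530°.
cos h₀ = −tan(+26.2°) tan(+18.530°) = -0.1649, h₀ = 1.7365 rad.
Bracket: h₀ sin ϕ sin δ + cos ϕ cos δ sin h₀ = 1.7365×0.44151×0.31780 + 0.89726×0.94816×0.98631 = 0.243652 + 0.839099 = 1.082751.
Q̄ = (S_0/π) × [bracket] = (1863/π) × 1.082751 = 642.08 W/m².
— Configuration B (ϕ=+26.2°):
cos h₀ = −tan(+26.2°) tan(-17.600°) = 0.1561, h₀ = 1.4141 rad.
Bracket: h₀ sin ϕ sin δ + cos ϕ cos δ sin h₀ = 1.4141×0.44151×-0.30237 + 0.89726×0.95319×0.98774 = -0.188781 + 0.844774 = 0.655993.
Q̄ = (S_0/π) × [bracket] = (1863/π) × 0.655993 = 389.01 W/m².
Ratio Q̄_A / Q̄_B = 642.08 / 389.01 = 1.651.

Q̄_A / Q̄_B ≈ 1.65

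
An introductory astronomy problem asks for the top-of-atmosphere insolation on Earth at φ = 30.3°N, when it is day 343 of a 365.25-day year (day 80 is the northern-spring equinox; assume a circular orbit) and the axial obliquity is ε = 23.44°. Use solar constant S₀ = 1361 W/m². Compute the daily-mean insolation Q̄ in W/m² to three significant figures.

Q̄ ≈ 221 W/m²

Solar longitude: λ_s = 360° × (343 − 80)/365.25 = 259.220°.
sin δ = sin 23.44° × sin 259.220° = -0.39077, so δ = -23.002°.
cos H₀ = −tan(+30.3°) tan(-23.002°) = 0.2481, H₀ = 1.3201 rad.
Bracket: H₀ sin φ sin δ + cos φ cos δ sin H₀ = 1.3201×0.50453×-0.39077 + 0.86340×0.92049×0.96874 = -0.260265 + 0.769907 = 0.509642.
Q̄ = (S₀/π) × [bracket] = (1361/π) × 0.509642 = 220.8 W/m².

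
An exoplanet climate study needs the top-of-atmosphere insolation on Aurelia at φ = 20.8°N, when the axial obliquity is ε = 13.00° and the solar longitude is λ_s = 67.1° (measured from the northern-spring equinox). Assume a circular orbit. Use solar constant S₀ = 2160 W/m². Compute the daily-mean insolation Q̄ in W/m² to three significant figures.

Q̄ ≈ 710 W/m²

Solar declination: sin δ = sin ε · sin λ_s = sin 13.00° × sin 67.1° = 0.20722, so δ = +11.960°.
cos H₀ = −tan(+20.8°) tan(+11.960°) = -0.0805, H₀ = 1.6513 rad.
Bracket: H₀ sin φ sin δ + cos φ cos δ sin H₀ = 1.6513×0.35511×0.20722 + 0.93483×0.97829×0.99676 = 0.121512 + 0.911572 = 1.033084.
Q̄ = (S₀/π) × [bracket] = (2160/π) × 1.033084 = 710.3 W/m².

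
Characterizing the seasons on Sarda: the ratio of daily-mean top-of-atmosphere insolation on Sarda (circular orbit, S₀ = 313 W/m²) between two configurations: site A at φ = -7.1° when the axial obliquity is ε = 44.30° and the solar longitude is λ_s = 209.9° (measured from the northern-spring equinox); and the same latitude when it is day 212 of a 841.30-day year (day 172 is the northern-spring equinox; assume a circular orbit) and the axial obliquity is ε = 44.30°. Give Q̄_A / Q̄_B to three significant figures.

Q̄_A / Q̄_B ≈ 1.07

— Configuration A (φ=-7.1°):
Solar declination: sin δ = sin ε · sin λ_s = sin 44.30° × sin 209.9° = -0.34815, so δ = -20.374°.
cos H₀ = −tan(-7.1°) tan(-20.374°) = -0.0463, H₀ = 1.6171 rad.
Bracket: H₀ sin φ sin δ + cos φ cos δ sin H₀ = 1.6171×-0.12360×-0.34815 + 0.99233×0.93744×0.99893 = 0.069586 + 0.929254 = 0.998840.
Q̄ = (S₀/π) × [bracket] = (313/π) × 0.998840 = 99.515 W/m².
— Configuration B (φ=-7.1°):
Solar longitude: λ_s = 360° × (212 − 172)/841.30 = 17.116°.
sin δ = sin 44.30° × sin 17.116° = 0.20555, so δ = +11.862°.
cos H₀ = −tan(-7.1°) tan(+11.862°) = 0.0262, H₀ = 1.5446 rad.
Bracket: H₀ sin φ sin δ + cos φ cos δ sin H₀ = 1.5446×-0.12360×0.20555 + 0.99233×0.97865×0.99966 = -0.039242 + 0.970814 = 0.931572.
Q̄ = (S₀/π) × [bracket] = (313/π) × 0.931572 = 92.813 W/m².
Ratio Q̄_A / Q̄_B = 99.515 / 92.813 = 1.072.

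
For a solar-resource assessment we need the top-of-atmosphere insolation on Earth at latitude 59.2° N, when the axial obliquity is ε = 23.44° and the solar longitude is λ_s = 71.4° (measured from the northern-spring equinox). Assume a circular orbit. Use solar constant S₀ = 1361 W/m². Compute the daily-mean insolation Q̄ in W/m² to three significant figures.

Q̄ ≈ 476 W/m²

Solar declination: sin δ = sin ε · sin λ_s = sin 23.44° × sin 71.4° = 0.37701, so δ = +22.149°.
cos H₀ = −tan(+59.2°) tan(+22.149°) = -0.6828, H₀ = 2.3224 rad.
Bracket: H₀ sin φ sin δ + cos φ cos δ sin H₀ = 2.3224×0.85896×0.37701 + 0.51204×0.92621×0.73058 = 0.752078 + 0.346482 = 1.098560.
Q̄ = (S₀/π) × [bracket] = (1361/π) × 1.098560 = 475.9 W/m².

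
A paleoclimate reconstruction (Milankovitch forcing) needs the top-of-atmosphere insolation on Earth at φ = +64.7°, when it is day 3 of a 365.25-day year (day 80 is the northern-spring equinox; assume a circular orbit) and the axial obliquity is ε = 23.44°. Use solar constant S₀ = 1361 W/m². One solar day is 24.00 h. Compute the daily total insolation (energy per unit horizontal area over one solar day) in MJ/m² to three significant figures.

0.548 MJ/m²

Solar longitude: λ_s = 360° × (3 − 80)/365.25 = -75.893°, i.e. -75.893° + 360° = 284.107°.
sin δ = sin 23.44° × sin 284.107° = -0.38579, so δ = -22.693°.
cos H₀ = −tan(+64.7°) tan(-22.693°) = 0.8846, H₀ = 0.4851 rad.
Bracket: H₀ sin φ sin δ + cos φ cos δ sin H₀ = 0.4851×0.90408×-0.38579 + 0.42736×0.92259×0.46629 = -0.169196 + 0.183848 = 0.014652.
Q̄ = (S₀/π) × [bracket] = (1361/π) × 0.014652 = 6.3475 W/m².
Daily total = Q̄ × 24.00 h × 3600 s/h = 6.3475 × 24.00 × 3600 / 10⁶ = 0.5484 MJ/m².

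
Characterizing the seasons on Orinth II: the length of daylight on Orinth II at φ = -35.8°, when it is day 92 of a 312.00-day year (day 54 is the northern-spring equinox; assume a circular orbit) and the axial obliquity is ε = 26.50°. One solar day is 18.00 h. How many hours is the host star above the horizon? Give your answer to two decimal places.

7.64 h

Solar longitude: λ_s = 360° × (92 − 54)/312.00 = 43.846°.
sin δ = sin 26.50° × sin 43.846° = 0.30909, so δ = +18.005°.
cos H₀ = −tan φ · tan δ = −tan(-35.8°) × tan(+18.005°) = 0.2344, so H₀ = 1.3342 rad = 76.44°.
Daylight = 2H₀/(2π) × 18.00 h = (1.3342/π) × 18.00 = 7.64 h.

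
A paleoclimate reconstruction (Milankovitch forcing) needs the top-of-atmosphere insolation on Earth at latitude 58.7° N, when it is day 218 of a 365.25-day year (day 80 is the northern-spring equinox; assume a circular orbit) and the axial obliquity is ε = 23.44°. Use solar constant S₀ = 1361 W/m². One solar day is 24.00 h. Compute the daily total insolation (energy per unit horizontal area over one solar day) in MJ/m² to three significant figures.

34.7 MJ/m²

Solar longitude: λ_s = 360° × (218 − 80)/365.25 = 136.016°.
sin δ = sin 23.44° × sin 136.016° = 0.27625, so δ = +16.036°.
cos H₀ = −tan(+58.7°) tan(+16.036°) = -0.4727, H₀ = 2.0632 rad.
Bracket: H₀ sin φ sin δ + cos φ cos δ sin H₀ = 2.0632×0.85446×0.27625 + 0.51952×0.96109×0.88120 = 0.487007 + 0.439988 = 0.926995.
Q̄ = (S₀/π) × [bracket] = (1361/π) × 0.926995 = 401.59 W/m².
Daily total = Q̄ × 24.00 h × 3600 s/h = 401.59 × 24.00 × 3600 / 10⁶ = 34.70 MJ/m².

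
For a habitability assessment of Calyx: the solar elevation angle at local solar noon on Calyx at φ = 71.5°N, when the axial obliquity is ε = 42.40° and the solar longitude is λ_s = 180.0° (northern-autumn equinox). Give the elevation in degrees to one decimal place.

18.5°

Solar declination: sin δ = sin ε · sin λ_s = sin 42.40° × sin 180.0° = 0.00000, so δ = +0.000°.
At local noon the hour angle is zero, so the zenith angle equals |φ − δ| = |+71.5° − (+0.000°)| = 71.500°.
Elevation = 90° − 71.500° = 18.5°.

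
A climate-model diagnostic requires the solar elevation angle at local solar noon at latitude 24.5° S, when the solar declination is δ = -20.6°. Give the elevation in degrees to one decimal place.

86.1°

At local noon the hour angle is zero, so the zenith angle equals |φ − δ| = |-24.5° − (-20.600°)| = 3.900°.
Elevation = 90° − 3.900° = 86.1°.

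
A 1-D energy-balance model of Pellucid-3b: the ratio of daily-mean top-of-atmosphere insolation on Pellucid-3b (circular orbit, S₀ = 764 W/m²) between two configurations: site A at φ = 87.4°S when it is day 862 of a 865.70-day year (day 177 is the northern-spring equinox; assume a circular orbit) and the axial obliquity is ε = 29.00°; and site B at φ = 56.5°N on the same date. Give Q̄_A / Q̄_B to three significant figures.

Q̄_A / Q̄_B ≈ 35.8

— Configuration A (φ=-87.4°):
Solar longitude: λ_s = 360° × (862 − 177)/865.70 = 284.856°.
sin δ = sin 29.00° × sin 284.856° = -0.46860, so δ = -27.944°.
cos H₀ = −tan(-87.4°) tan(-27.944°) = -11.6814 ≤ −1 ⇒ polar day, H₀ = π.
Bracket: H₀ sin φ sin δ + cos φ cos δ sin H₀ = 3.1416×-0.99897×-0.46860 + 0.04536×0.88341×0.00000 = 1.470637 + 0.000000 = 1.470637.
Q̄ = (S₀/π) × [bracket] = (764/π) × 1.470637 = 357.64 W/m².
— Configuration B (φ=+56.5°):
cos H₀ = −tan(+56.5°) tan(-27.944°) = 0.8014, H₀ = 0.6411 rad.
Bracket: H₀ sin φ sin δ + cos φ cos δ sin H₀ = 0.6411×0.83389×-0.46860 + 0.55194×0.88341×0.59810 = -0.250517 + 0.291627 = 0.041110.
Q̄ = (S₀/π) × [bracket] = (764/π) × 0.041110 = 9.9975 W/m².
Ratio Q̄_A / Q̄_B = 357.64 / 9.9975 = 35.77.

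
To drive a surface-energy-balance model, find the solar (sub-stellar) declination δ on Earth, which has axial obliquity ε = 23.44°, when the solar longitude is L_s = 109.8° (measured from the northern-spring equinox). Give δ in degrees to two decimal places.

δ = +21.98°

sin δ = sin ε · sin L_s = sin 23.44° × sin 109.8° = 0.374272.
δ = arcsin(0.374272) = +21.98°.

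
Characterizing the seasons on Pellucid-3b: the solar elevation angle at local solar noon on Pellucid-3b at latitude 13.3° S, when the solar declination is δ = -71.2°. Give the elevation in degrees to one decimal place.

32.1°

At local noon the hour angle is zero, so the zenith angle equals |φ − δ| = |-13.3° − (-71.200°)| = 57.900°.
Elevation = 90° − 57.900° = 32.1°.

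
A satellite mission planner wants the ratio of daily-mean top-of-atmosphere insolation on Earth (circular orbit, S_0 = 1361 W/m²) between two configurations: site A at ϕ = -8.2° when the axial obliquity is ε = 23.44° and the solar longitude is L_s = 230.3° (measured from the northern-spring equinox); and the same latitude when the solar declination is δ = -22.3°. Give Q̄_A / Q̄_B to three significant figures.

Q̄_A / Q̄_B ≈ 1.01

— Configuration A (ϕ=-8.2°):
Solar declination: sin δ = sin ε · sin L_s = sin 23.44° × sin 230.3° = -0.30606, so δ = -17.822°.
cos h₀ = −tan(-8.2°) tan(-17.822°) = -0.0463, h₀ = 1.6171 rad.
Bracket: h₀ sin ϕ sin δ + cos ϕ cos δ sin h₀ = 1.6171×-0.14263×-0.30606 + 0.98978×0.95201×0.99893 = 0.070592 + 0.941272 = 1.011864.
Q̄ = (S_0/π) × [bracket] = (1361/π) × 1.011864 = 438.36 W/m².
— Configuration B (ϕ=-8.2°):
cos h₀ = −tan(-8.2°) tan(-22.300°) = -0.0591, h₀ = 1.6299 rad.
Bracket: h₀ sin ϕ sin δ + cos ϕ cos δ sin h₀ = 1.6299×-0.14263×-0.37946 + 0.98978×0.92521×0.99825 = 0.088214 + 0.914152 = 1.002366.
Q̄ = (S_0/π) × [bracket] = (1361/π) × 1.002366 = 434.24 W/m².
Ratio Q̄_A / Q̄_B = 438.36 / 434.24 = 1.009.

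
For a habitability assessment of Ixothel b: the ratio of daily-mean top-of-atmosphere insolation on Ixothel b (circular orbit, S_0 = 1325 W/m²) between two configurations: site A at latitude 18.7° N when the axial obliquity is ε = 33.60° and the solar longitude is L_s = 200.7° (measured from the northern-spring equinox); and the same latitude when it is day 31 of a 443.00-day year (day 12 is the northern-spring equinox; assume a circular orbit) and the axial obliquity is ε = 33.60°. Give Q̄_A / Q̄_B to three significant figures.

— Configuration A (ϕ=+18.7°):
Solar declination: sin δ = sin ε · sin L_s = sin 33.60° × sin 200.7° = -0.19561, so δ = -11.280°.
cos h₀ = −tan(+18.7°) tan(-11.280°) = 0.0675, h₀ = 1.5032 rad.
Bracket: h₀ sin ϕ sin δ + cos ϕ cos δ sin h₀ = 1.5032×0.32061×-0.19561 + 0.94721×0.98068×0.99772 = -0.094272 + 0.926792 = 0.832520.
Q̄ = (S_0/π) × [bracket] = (1325/π) × 0.832520 = 351.12 W/m².
— Configuration B (ϕ=+18.7°):
Solar longitude: L_s = 360° × (31 − 12)/443.00 = 15.440°.
sin δ = sin 33.60° × sin 15.440° = 0.14733, so δ = +8.472°.
cos h₀ = −tan(+18.7°) tan(+8.472°) = -0.0504, h₀ = 1.6212 rad.
Bracket: h₀ sin ϕ sin δ + cos ϕ cos δ sin h₀ = 1.6212×0.32061×0.14733 + 0.94721×0.98909×0.99873 = 0.076578 + 0.935686 = 1.012264.
Q̄ = (S_0/π) × [bracket] = (1325/π) × 1.012264 = 426.93 W/m².
Ratio Q̄_A / Q̄_B = 351.12 / 426.93 = 0.8224.

Q̄_A / Q̄_B ≈ 0.822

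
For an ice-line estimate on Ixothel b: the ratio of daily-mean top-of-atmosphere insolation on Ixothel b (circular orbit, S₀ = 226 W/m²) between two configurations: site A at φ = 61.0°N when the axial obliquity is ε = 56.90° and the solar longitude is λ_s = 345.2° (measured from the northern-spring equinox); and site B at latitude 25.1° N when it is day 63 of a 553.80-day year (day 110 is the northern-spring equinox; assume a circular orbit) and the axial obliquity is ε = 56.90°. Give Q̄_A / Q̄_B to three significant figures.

— Configuration A (φ=+61.0°):
Solar declination: sin δ = sin ε · sin λ_s = sin 56.90° × sin 345.2° = -0.21399, so δ = -12.356°.
cos H₀ = −tan(+61.0°) tan(-12.356°) = 0.3952, H₀ = 1.1645 rad.
Bracket: H₀ sin φ sin δ + cos φ cos δ sin H₀ = 1.1645×0.87462×-0.21399 + 0.48481×0.97684×0.91859 = -0.217948 + 0.435028 = 0.217080.
Q̄ = (S₀/π) × [bracket] = (226/π) × 0.217080 = 15.616 W/m².
— Configuration B (φ=+25.1°):
Solar longitude: λ_s = 360° × (63 − 110)/553.80 = -30.553°, i.e. -30.553° + 360° = 329.447°.
sin δ = sin 56.90° × sin 329.447° = -0.42584, so δ = -25.204°.
cos H₀ = −tan(+25.1°) tan(-25.204°) = 0.2205, H₀ = 1.3485 rad.
Bracket: H₀ sin φ sin δ + cos φ cos δ sin H₀ = 1.3485×0.42420×-0.42584 + 0.90557×0.90480×0.97540 = -0.243595 + 0.799203 = 0.555608.
Q̄ = (S₀/π) × [bracket] = (226/π) × 0.555608 = 39.969 W/m².
Ratio Q̄_A / Q̄_B = 15.616 / 39.969 = 0.3907.

Q̄_A / Q̄_B ≈ 0.391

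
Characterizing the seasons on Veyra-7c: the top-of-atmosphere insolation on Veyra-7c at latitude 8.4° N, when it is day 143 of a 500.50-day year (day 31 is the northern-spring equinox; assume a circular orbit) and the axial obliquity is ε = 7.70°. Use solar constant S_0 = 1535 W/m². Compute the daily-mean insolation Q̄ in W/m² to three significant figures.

Q̄ ≈ 494 W/m²

Solar longitude: L_s = 360° × (143 − 31)/500.50 = 80.559°.
sin δ = sin 7.70° × sin 80.559° = 0.13217, so δ = +7.595°.
cos h₀ = −tan(+8.4°) tan(+7.595°) = -0.0197, h₀ = 1.5905 rad.
Bracket: h₀ sin ϕ sin δ + cos ϕ cos δ sin h₀ = 1.5905×0.14608×0.13217 + 0.98927×0.99123×0.99981 = 0.030708 + 0.980408 = 1.011116.
Q̄ = (S_0/π) × [bracket] = (1535/π) × 1.011116 = 494.0 W/m².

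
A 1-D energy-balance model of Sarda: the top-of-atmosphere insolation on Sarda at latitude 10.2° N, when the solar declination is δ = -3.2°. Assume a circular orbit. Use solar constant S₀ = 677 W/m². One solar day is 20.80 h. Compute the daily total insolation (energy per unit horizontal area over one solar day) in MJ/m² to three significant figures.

15.6 MJ/m²

cos H₀ = −tan(+10.2°) tan(-3.200°) = 0.0101, H₀ = 1.5607 rad.
Bracket: H₀ sin φ sin δ + cos φ cos δ sin H₀ = 1.5607×0.17708×-0.05582 + 0.98420×0.99844×0.99995 = -0.015427 + 0.982616 = 0.967189.
Q̄ = (S₀/π) × [bracket] = (677/π) × 0.967189 = 208.43 W/m².
Daily total = Q̄ × 20.80 h × 3600 s/h = 208.43 × 20.80 × 3600 / 10⁶ = 15.61 MJ/m².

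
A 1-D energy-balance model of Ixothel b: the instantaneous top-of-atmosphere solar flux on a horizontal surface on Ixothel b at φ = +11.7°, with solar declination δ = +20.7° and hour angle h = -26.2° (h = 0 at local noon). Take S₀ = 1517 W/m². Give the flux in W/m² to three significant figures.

1.36e+03 W/m²

cos θ_z = sin φ sin δ + cos φ cos δ cos h = 0.071680 + 0.821896 = 0.893576.
Flux = S₀ · cos θ_z = 1517 × 0.893576 = 1356 W/m².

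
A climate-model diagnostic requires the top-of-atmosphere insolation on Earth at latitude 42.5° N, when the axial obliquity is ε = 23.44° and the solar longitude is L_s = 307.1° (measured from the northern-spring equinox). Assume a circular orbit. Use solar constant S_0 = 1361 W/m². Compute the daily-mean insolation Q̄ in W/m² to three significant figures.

Solar declination: sin δ = sin ε · sin L_s = sin 23.44° × sin 307.1° = -0.31727, so δ = -18.498°.
cos h₀ = −tan(+42.5°) tan(-18.498°) = 0.3066, h₀ = 1.2592 rad.
Bracket: h₀ sin ϕ sin δ + cos ϕ cos δ sin h₀ = 1.2592×0.67559×-0.31727 + 0.73728×0.94834×0.95185 = -0.269903 + 0.665526 = 0.395623.
Q̄ = (S_0/π) × [bracket] = (1361/π) × 0.395623 = 171.4 W/m².

Q̄ ≈ 171 W/m²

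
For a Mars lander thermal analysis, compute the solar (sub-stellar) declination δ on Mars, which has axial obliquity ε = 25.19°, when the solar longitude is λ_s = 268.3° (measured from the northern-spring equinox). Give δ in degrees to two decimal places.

δ = -25.18°

sin δ = sin ε · sin λ_s = sin 25.19° × sin 268.3° = -0.425434.
δ = arcsin(-0.425434) = -25.18°.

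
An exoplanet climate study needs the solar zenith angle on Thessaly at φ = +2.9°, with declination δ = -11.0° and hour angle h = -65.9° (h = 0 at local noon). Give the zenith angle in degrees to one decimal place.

θ_z = 67.0°

cos θ_z = sin φ sin δ + cos φ cos δ cos h = -0.009654 + 0.400315 = 0.390661.
θ_z = arccos(0.390661) = 67.0°.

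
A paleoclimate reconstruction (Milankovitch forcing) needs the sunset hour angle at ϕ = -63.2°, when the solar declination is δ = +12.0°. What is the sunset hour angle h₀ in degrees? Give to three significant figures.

h₀ = 65.1°

cos h₀ = −tan ϕ · tan δ = −tan(-63.2°) × tan(+12.000°) = 0.4208, so h₀ = 1.1365 rad = 65.12°.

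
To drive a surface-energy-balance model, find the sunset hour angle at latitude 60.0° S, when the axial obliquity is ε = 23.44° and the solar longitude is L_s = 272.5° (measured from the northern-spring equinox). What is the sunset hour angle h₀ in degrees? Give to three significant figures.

Solar declination: sin δ = sin ε · sin L_s = sin 23.44° × sin 272.5° = -0.39741, so δ = -23.416°.
cos h₀ = −tan ϕ · tan δ = −tan(-60.0°) × tan(-23.416°) = -0.7501, so h₀ = 2.4190 rad = 138.60°.

h₀ = 139°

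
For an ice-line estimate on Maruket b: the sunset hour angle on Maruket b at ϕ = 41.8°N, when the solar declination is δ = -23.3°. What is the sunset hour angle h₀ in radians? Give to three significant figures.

h₀ = 1.18 rad

cos h₀ = −tan ϕ · tan δ = −tan(+41.8°) × tan(-23.300°) = 0.3851, so h₀ = 1.1755 rad = 67.35°.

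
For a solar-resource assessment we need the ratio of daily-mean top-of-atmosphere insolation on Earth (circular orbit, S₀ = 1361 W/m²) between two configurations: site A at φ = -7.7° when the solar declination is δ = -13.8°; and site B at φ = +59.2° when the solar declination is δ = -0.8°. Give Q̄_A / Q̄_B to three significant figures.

Q̄_A / Q̄_B ≈ 2.05

— Configuration A (φ=-7.7°):
cos H₀ = −tan(-7.7°) tan(-13.800°) = -0.0332, H₀ = 1.6040 rad.
Bracket: H₀ sin φ sin δ + cos φ cos δ sin H₀ = 1.6040×-0.13399×-0.23853 + 0.99098×0.97113×0.99945 = 0.051265 + 0.961841 = 1.013106.
Q̄ = (S₀/π) × [bracket] = (1361/π) × 1.013106 = 438.90 W/m².
— Configuration B (φ=+59.2°):
cos H₀ = −tan(+59.2°) tan(-0.800°) = 0.0234, H₀ = 1.5474 rad.
Bracket: H₀ sin φ sin δ + cos φ cos δ sin H₀ = 1.5474×0.85896×-0.01396 + 0.51204×0.99990×0.99973 = -0.018555 + 0.511851 = 0.493296.
Q̄ = (S₀/π) × [bracket] = (1361/π) × 0.493296 = 213.71 W/m².
Ratio Q̄_A / Q̄_B = 438.90 / 213.71 = 2.054.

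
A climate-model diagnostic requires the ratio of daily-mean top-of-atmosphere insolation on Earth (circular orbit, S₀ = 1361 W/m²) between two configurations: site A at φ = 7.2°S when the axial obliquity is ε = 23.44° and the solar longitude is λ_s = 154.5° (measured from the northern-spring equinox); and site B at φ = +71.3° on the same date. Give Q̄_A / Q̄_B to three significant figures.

Q̄_A / Q̄_B ≈ 1.54

— Configuration A (φ=-7.2°):
Solar declination: sin δ = sin ε · sin λ_s = sin 23.44° × sin 154.5° = 0.17125, so δ = +9.861°.
cos H₀ = −tan(-7.2°) tan(+9.861°) = 0.0220, H₀ = 1.5488 rad.
Bracket: H₀ sin φ sin δ + cos φ cos δ sin H₀ = 1.5488×-0.12533×0.17125 + 0.99211×0.98523×0.99976 = -0.033242 + 0.977222 = 0.943980.
Q̄ = (S₀/π) × [bracket] = (1361/π) × 0.943980 = 408.95 W/m².
— Configuration B (φ=+71.3°):
cos H₀ = −tan(+71.3°) tan(+9.861°) = -0.5135, H₀ = 2.1101 rad.
Bracket: H₀ sin φ sin δ + cos φ cos δ sin H₀ = 2.1101×0.94721×0.17125 + 0.32061×0.98523×0.85807 = 0.342279 + 0.271043 = 0.613322.
Q̄ = (S₀/π) × [bracket] = (1361/π) × 0.613322 = 265.70 W/m².
Ratio Q̄_A / Q̄_B = 408.95 / 265.70 = 1.539.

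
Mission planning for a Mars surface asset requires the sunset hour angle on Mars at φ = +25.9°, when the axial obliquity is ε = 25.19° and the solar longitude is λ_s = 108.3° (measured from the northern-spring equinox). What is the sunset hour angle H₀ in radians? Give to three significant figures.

Solar declination: sin δ = sin ε · sin λ_s = sin 25.19° × sin 108.3° = 0.40410, so δ = +23.834°.
cos H₀ = −tan φ · tan δ = −tan(+25.9°) × tan(+23.834°) = -0.2145, so H₀ = 1.7870 rad = 102.39°.

H₀ = 1.79 rad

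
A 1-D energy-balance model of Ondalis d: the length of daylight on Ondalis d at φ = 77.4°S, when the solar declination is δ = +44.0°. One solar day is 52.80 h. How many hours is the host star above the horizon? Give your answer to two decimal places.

0.00 h

cos H₀ = −tan φ · tan δ = 4.3202 ≥ 1, so the host star never rises (polar night) and H₀ = 0.
Daylight = 2H₀/(2π) × 52.80 h = (0.0000/π) × 52.80 = 0.00 h.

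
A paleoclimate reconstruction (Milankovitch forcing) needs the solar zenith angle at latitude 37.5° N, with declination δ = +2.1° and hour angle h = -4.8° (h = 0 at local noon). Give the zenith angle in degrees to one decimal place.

θ_z = 35.7°

cos θ_z = sin ϕ sin δ + cos ϕ cos δ cos h = 0.022307 + 0.790040 = 0.812347.
θ_z = arccos(0.812347) = 35.7°.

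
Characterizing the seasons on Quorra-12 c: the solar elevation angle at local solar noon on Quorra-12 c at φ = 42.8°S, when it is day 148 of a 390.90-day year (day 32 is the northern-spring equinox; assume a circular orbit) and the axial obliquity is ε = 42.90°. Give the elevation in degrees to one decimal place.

Solar longitude: λ_s = 360° × (148 − 32)/390.90 = 106.830°.
sin δ = sin 42.90° × sin 106.830° = 0.65156, so δ = +40.660°.
At local noon the hour angle is zero, so the zenith angle equals |φ − δ| = |-42.8° − (+40.660°)| = 83.460°.
Elevation = 90° − 83.460° = 6.5°.

6.5°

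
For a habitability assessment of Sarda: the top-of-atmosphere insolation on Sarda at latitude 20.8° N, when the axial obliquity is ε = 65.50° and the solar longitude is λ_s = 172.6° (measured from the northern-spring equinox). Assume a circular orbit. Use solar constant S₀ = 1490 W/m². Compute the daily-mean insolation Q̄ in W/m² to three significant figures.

Q̄ ≈ 472 W/m²

Solar declination: sin δ = sin ε · sin λ_s = sin 65.50° × sin 172.6° = 0.11720, so δ = +6.730°.
cos H₀ = −tan(+20.8°) tan(+6.730°) = -0.0448, H₀ = 1.6156 rad.
Bracket: H₀ sin φ sin δ + cos φ cos δ sin H₀ = 1.6156×0.35511×0.11720 + 0.93483×0.99311×0.99899 = 0.067239 + 0.927451 = 0.994690.
Q̄ = (S₀/π) × [bracket] = (1490/π) × 0.994690 = 471.8 W/m².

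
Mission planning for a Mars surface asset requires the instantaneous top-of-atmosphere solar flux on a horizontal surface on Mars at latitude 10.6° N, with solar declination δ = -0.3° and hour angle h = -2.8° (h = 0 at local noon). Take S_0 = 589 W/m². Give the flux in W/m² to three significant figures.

cos θ_z = sin ϕ sin δ + cos ϕ cos δ cos h = -0.000963 + 0.981748 = 0.980785.
Flux = S_0 · cos θ_z = 589 × 0.980785 = 577.7 W/m².

578 W/m²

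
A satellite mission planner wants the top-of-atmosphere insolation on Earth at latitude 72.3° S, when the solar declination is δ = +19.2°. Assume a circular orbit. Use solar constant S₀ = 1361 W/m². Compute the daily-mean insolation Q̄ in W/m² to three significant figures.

cos H₀ = −tan(-72.3°) tan(+19.200°) = 1.0912 ≥ 1 ⇒ polar night, H₀ = 0 and Q̄ = 0.

Q̄ ≈ 0.00 W/m²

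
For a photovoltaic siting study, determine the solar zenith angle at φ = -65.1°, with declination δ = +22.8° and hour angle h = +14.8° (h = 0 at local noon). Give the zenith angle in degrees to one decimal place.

cos θ_z = sin φ sin δ + cos φ cos δ cos h = -0.351494 + 0.375260 = 0.023766.
θ_z = arccos(0.023766) = 88.6°.

θ_z = 88.6°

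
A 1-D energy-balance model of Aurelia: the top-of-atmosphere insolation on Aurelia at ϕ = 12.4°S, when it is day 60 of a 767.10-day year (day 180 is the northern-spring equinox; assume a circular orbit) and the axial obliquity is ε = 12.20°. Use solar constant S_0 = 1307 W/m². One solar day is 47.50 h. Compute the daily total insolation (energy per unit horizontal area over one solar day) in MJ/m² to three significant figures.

Solar longitude: L_s = 360° × (60 − 180)/767.10 = -56.316°, i.e. -56.316° + 360° = 303.684°.
sin δ = sin 12.20° × sin 303.684° = -0.17585, so δ = -10.128°.
cos h₀ = −tan(-12.4°) tan(-10.128°) = -0.0393, h₀ = 1.6101 rad.
Bracket: h₀ sin ϕ sin δ + cos ϕ cos δ sin h₀ = 1.6101×-0.21474×-0.17585 + 0.97667×0.98442×0.99923 = 0.060801 + 0.960713 = 1.021514.
Q̄ = (S_0/π) × [bracket] = (1307/π) × 1.021514 = 424.98 W/m².
Daily total = Q̄ × 47.50 h × 3600 s/h = 424.98 × 47.50 × 3600 / 10⁶ = 72.67 MJ/m².

72.7 MJ/m²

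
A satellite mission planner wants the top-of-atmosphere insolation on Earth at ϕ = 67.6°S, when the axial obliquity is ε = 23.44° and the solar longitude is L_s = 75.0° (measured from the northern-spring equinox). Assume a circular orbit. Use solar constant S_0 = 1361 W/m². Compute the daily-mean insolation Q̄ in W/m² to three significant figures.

Q̄ ≈ 0.00 W/m²

Solar declination: sin δ = sin ε · sin L_s = sin 23.44° × sin 75.0° = 0.38423, so δ = +22.596°.
cos h₀ = −tan(-67.6°) tan(+22.596°) = 1.0097 ≥ 1 ⇒ polar night, h₀ = 0 and Q̄ = 0.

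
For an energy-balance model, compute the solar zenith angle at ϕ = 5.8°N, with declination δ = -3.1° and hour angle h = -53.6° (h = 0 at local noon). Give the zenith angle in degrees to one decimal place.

θ_z = 54.3°

cos θ_z = sin ϕ sin δ + cos ϕ cos δ cos h = -0.005465 + 0.589517 = 0.584052.
θ_z = arccos(0.584052) = 54.3°.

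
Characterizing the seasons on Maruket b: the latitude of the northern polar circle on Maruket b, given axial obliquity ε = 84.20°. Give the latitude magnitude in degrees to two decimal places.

5.80°

The polar circle is the lowest latitude that experiences at least one full rotation of continuous daylight at the northern-summer solstice; it lies at |φ| = 90° − ε = 90° − 84.20° = 5.80°.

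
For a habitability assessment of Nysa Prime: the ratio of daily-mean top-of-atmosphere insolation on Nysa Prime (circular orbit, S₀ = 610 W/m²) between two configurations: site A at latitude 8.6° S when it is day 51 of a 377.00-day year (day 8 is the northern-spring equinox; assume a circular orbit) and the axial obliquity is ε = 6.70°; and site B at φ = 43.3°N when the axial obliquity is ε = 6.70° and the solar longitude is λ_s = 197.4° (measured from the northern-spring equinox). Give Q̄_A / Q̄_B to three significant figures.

— Configuration A (φ=-8.6°):
Solar longitude: λ_s = 360° × (51 − 8)/377.00 = 41.061°.
sin δ = sin 6.70° × sin 41.061° = 0.07664, so δ = +4.395°.
cos H₀ = −tan(-8.6°) tan(+4.395°) = 0.0116, H₀ = 1.5592 rad.
Bracket: H₀ sin φ sin δ + cos φ cos δ sin H₀ = 1.5592×-0.14954×0.07664 + 0.98876×0.99706×0.99993 = -0.017870 + 0.985784 = 0.967914.
Q̄ = (S₀/π) × [bracket] = (610/π) × 0.967914 = 187.94 W/m².
— Configuration B (φ=+43.3°):
Solar declination: sin δ = sin ε · sin λ_s = sin 6.70° × sin 197.4° = -0.03489, so δ = -1.999°.
cos H₀ = −tan(+43.3°) tan(-1.999°) = 0.0329, H₀ = 1.5379 rad.
Bracket: H₀ sin φ sin δ + cos φ cos δ sin H₀ = 1.5379×0.68582×-0.03489 + 0.72777×0.99939×0.99946 = -0.036799 + 0.726933 = 0.690134.
Q̄ = (S₀/π) × [bracket] = (610/π) × 0.690134 = 134.00 W/m².
Ratio Q̄_A / Q̄_B = 187.94 / 134.00 = 1.403.

Q̄_A / Q̄_B ≈ 1.40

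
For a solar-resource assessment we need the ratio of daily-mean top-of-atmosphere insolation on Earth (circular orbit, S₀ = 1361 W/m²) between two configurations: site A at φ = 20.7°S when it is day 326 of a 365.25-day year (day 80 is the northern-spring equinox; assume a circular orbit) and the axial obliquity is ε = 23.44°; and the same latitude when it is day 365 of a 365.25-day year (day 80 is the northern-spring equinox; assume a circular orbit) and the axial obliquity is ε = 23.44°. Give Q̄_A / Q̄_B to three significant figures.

— Configuration A (φ=-20.7°):
Solar longitude: λ_s = 360° × (326 − 80)/365.25 = 242.464°.
sin δ = sin 23.44° × sin 242.464° = -0.35273, so δ = -20.654°.
cos H₀ = −tan(-20.7°) tan(-20.654°) = -0.1424, H₀ = 1.7137 rad.
Bracket: H₀ sin φ sin δ + cos φ cos δ sin H₀ = 1.7137×-0.35347×-0.35273 + 0.93544×0.93573×0.98980 = 0.213663 + 0.866391 = 1.080054.
Q̄ = (S₀/π) × [bracket] = (1361/π) × 1.080054 = 467.90 W/m².
— Configuration B (φ=-20.7°):
Solar longitude: λ_s = 360° × (365 − 80)/365.25 = 280.903°.
sin δ = sin 23.44° × sin 280.903° = -0.39061, so δ = -22.992°.
cos H₀ = −tan(-20.7°) tan(-22.992°) = -0.1603, H₀ = 1.7318 rad.
Bracket: H₀ sin φ sin δ + cos φ cos δ sin H₀ = 1.7318×-0.35347×-0.39061 + 0.93544×0.92056×0.98706 = 0.239108 + 0.849986 = 1.089094.
Q̄ = (S₀/π) × [bracket] = (1361/π) × 1.089094 = 471.82 W/m².
Ratio Q̄_A / Q̄_B = 467.90 / 471.82 = 0.9917.

Q̄_A / Q̄_B ≈ 0.992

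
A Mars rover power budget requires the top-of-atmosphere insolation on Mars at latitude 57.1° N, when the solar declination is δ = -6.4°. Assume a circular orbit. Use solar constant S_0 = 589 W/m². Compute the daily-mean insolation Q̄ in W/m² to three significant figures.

Q̄ ≈ 75.2 W/m²

cos h₀ = −tan(+57.1°) tan(-6.400°) = 0.1734, h₀ = 1.3965 rad.
Bracket: h₀ sin ϕ sin δ + cos ϕ cos δ sin h₀ = 1.3965×0.83962×-0.11147 + 0.54317×0.99377×0.98485 = -0.130702 + 0.531608 = 0.400906.
Q̄ = (S_0/π) × [bracket] = (589/π) × 0.400906 = 75.16 W/m².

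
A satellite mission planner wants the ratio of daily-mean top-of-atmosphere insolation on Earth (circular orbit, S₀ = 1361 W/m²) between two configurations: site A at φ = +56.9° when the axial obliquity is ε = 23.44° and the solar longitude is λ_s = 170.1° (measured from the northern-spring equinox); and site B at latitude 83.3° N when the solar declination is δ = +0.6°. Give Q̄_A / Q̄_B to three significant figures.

— Configuration A (φ=+56.9°):
Solar declination: sin δ = sin ε · sin λ_s = sin 23.44° × sin 170.1° = 0.06839, so δ = +3.922°.
cos H₀ = −tan(+56.9°) tan(+3.922°) = -0.1052, H₀ = 1.6761 rad.
Bracket: H₀ sin φ sin δ + cos φ cos δ sin H₀ = 1.6761×0.83772×0.06839 + 0.54610×0.99766×0.99446 = 0.096027 + 0.541804 = 0.637831.
Q̄ = (S₀/π) × [bracket] = (1361/π) × 0.637831 = 276.32 W/m².
— Configuration B (φ=+83.3°):
cos H₀ = −tan(+83.3°) tan(+0.600°) = -0.0891, H₀ = 1.6601 rad.
Bracket: H₀ sin φ sin δ + cos φ cos δ sin H₀ = 1.6601×0.99317×0.01047 + 0.11667×0.99995×0.99602 = 0.017263 + 0.116200 = 0.133463.
Q̄ = (S₀/π) × [bracket] = (1361/π) × 0.133463 = 57.819 W/m².
Ratio Q̄_A / Q̄_B = 276.32 / 57.819 = 4.779.

Q̄_A / Q̄_B ≈ 4.78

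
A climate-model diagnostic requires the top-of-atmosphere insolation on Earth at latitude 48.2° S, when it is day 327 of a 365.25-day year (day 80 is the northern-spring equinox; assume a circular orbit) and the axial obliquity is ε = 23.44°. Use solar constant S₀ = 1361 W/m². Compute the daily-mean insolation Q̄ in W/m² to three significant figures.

Solar longitude: λ_s = 360° × (327 − 80)/365.25 = 243.450°.
sin δ = sin 23.44° × sin 243.450° = -0.35584, so δ = -20.845°.
cos H₀ = −tan(-48.2°) tan(-20.845°) = -0.4259, H₀ = 2.0107 rad.
Bracket: H₀ sin φ sin δ + cos φ cos δ sin H₀ = 2.0107×-0.74548×-0.35584 + 0.66653×0.93455×0.90479 = 0.533382 + 0.563599 = 1.096981.
Q̄ = (S₀/π) × [bracket] = (1361/π) × 1.096981 = 475.2 W/m².

Q̄ ≈ 475 W/m²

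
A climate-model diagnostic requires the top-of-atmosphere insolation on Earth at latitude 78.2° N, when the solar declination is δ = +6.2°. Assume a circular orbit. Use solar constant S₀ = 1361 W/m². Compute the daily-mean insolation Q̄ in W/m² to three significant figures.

Q̄ ≈ 172 W/m²

cos H₀ = −tan(+78.2°) tan(+6.200°) = -0.5200, H₀ = 2.1177 rad.
Bracket: H₀ sin φ sin δ + cos φ cos δ sin H₀ = 2.1177×0.97887×0.10800 + 0.20450×0.99415×0.85416 = 0.223879 + 0.173654 = 0.397533.
Q̄ = (S₀/π) × [bracket] = (1361/π) × 0.397533 = 172.2 W/m².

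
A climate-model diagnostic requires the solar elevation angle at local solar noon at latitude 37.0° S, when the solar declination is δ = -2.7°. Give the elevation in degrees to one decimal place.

55.7°

At local noon the hour angle is zero, so the zenith angle equals |φ − δ| = |-37.0° − (-2.700°)| = 34.300°.
Elevation = 90° − 34.300° = 55.7°.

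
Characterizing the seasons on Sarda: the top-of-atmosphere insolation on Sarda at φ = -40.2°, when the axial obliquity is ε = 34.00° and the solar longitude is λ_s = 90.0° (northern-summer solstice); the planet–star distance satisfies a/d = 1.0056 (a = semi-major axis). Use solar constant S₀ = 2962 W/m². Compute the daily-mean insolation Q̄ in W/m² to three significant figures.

Solar declination: sin δ = sin ε · sin λ_s = sin 34.00° × sin 90.0° = 0.55919, so δ = +34.000°.
cos H₀ = −tan(-40.2°) tan(+34.000°) = 0.5700, H₀ = 0.9643 rad.
Bracket: H₀ sin φ sin δ + cos φ cos δ sin H₀ = 0.9643×-0.64546×0.55919 + 0.76380×0.82904×0.82164 = -0.348049 + 0.520279 = 0.172230.
Inverse-square distance factor (a/d)² = 1.0056² = 1.011231.
Q̄ = (S₀/π) × 1.011231 × [bracket] = (2962/π) × 1.011231 × 0.172230 = 164.2 W/m².

Q̄ ≈ 164 W/m²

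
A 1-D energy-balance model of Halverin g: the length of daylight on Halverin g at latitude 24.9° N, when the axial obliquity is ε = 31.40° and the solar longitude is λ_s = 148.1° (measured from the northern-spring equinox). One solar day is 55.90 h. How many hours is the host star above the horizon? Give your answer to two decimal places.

30.32 h

Solar declination: sin δ = sin ε · sin λ_s = sin 31.40° × sin 148.1° = 0.27532, so δ = +15.981°.
cos H₀ = −tan φ · tan δ = −tan(+24.9°) × tan(+15.981°) = -0.1329, so H₀ = 1.7041 rad = 97.64°.
Daylight = 2H₀/(2π) × 55.90 h = (1.7041/π) × 55.90 = 30.32 h.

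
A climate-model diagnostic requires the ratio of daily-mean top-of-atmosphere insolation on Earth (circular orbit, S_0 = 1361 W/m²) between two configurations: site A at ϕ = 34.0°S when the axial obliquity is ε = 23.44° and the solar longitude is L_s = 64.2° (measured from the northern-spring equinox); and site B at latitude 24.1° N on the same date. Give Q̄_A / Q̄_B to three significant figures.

Q̄_A / Q̄_B ≈ 0.444

— Configuration A (ϕ=-34.0°):
Solar declination: sin δ = sin ε · sin L_s = sin 23.44° × sin 64.2° = 0.35814, so δ = +20.986°.
cos h₀ = −tan(-34.0°) tan(+20.986°) = 0.2587, h₀ = 1.3091 rad.
Bracket: h₀ sin ϕ sin δ + cos ϕ cos δ sin h₀ = 1.3091×-0.55919×0.35814 + 0.82904×0.93367×0.96595 = -0.262171 + 0.747693 = 0.485522.
Q̄ = (S_0/π) × [bracket] = (1361/π) × 0.485522 = 210.34 W/m².
— Configuration B (ϕ=+24.1°):
cos h₀ = −tan(+24.1°) tan(+20.986°) = -0.1716, h₀ = 1.7432 rad.
Bracket: h₀ sin ϕ sin δ + cos ϕ cos δ sin h₀ = 1.7432×0.40833×0.35814 + 0.91283×0.93367×0.98517 = 0.254924 + 0.839643 = 1.094567.
Q̄ = (S_0/π) × [bracket] = (1361/π) × 1.094567 = 474.19 W/m².
Ratio Q̄_A / Q̄_B = 210.34 / 474.19 = 0.4436.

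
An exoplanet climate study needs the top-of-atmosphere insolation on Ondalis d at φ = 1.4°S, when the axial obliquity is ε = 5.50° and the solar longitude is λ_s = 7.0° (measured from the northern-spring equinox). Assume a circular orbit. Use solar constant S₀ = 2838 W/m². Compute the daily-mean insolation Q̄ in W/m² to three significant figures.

Solar declination: sin δ = sin ε · sin λ_s = sin 5.50° × sin 7.0° = 0.01168, so δ = +0.669°.
cos H₀ = −tan(-1.4°) tan(+0.669°) = 0.0003, H₀ = 1.5705 rad.
Bracket: H₀ sin φ sin δ + cos φ cos δ sin H₀ = 1.5705×-0.02443×0.01168 + 0.99970×0.99993×1.00000 = -0.000448 + 0.999630 = 0.999182.
Q̄ = (S₀/π) × [bracket] = (2838/π) × 0.999182 = 902.6 W/m².

Q̄ ≈ 903 W/m²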